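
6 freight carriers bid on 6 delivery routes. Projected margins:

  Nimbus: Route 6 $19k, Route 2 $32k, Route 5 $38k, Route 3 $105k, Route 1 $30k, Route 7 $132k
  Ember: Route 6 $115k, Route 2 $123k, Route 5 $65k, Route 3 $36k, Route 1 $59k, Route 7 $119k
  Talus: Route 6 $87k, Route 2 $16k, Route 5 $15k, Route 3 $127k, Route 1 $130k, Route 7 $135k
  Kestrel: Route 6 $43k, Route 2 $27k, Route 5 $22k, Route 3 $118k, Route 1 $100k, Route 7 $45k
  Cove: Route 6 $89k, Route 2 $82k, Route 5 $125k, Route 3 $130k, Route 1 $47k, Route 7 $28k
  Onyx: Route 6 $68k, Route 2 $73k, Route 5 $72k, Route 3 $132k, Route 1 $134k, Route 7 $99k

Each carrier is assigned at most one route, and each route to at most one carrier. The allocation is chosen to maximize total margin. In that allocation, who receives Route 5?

This is a one-to-one assignment (maximum-weight bipartite matching).
Optimal: Nimbus→Route 7 ($132k), Ember→Route 2 ($123k), Talus→Route 6 ($87k), Kestrel→Route 3 ($118k), Cove→Route 5 ($125k), Onyx→Route 1 ($134k) — total 132+123+87+118+125+134 = $719k.
Column-greedy (each route in turn goes to its best remaining carrier) gives $628k, worse by 91.
Cove's own top route is Route 3 ($130k), but forcing Cove→Route 3 and reassigning the rest optimally gives only $644k — worse by 75.

Cove receives Route 5.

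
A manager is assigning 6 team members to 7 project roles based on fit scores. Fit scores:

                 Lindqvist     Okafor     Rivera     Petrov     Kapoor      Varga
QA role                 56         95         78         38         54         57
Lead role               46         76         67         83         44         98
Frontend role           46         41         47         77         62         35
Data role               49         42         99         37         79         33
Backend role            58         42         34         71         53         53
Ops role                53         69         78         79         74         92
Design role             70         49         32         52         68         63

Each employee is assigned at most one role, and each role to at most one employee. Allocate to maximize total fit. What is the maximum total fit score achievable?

Max total: 513 pts

This is the linear assignment problem.
Optimal: Lindqvist→Design role (70 pts), Okafor→QA role (95 pts), Rivera→Data role (99 pts), Petrov→Frontend role (77 pts), Kapoor→Ops role (74 pts), Varga→Lead role (98 pts) — total 70+95+99+77+74+98 = 513 pts.
Next-best assignment: Lindqvist→Design role, Okafor→QA role, Rivera→Data role, Petrov→Backend role, Kapoor→Ops role, Varga→Lead role = 507 pts.
Swapping Lindqvist↔Rivera (Lindqvist→Data role 49 pts, Rivera→Design role 32 pts) loses 88.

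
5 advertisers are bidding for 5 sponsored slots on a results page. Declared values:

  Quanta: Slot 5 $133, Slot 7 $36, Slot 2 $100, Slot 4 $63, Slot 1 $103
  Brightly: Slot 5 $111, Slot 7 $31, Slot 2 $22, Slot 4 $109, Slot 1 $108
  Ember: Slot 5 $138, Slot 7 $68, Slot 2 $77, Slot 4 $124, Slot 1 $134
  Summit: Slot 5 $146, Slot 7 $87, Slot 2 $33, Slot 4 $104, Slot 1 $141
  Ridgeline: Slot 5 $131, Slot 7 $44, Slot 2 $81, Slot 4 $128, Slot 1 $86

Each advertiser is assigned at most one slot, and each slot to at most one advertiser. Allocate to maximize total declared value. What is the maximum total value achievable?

Maximum total: $561

This is the linear assignment problem.
Optimal: Quanta→Slot 2 ($100), Brightly→Slot 4 ($109), Ember→Slot 1 ($134), Summit→Slot 7 ($87), Ridgeline→Slot 5 ($131) — total 100+109+134+87+131 = $561.
Row-greedy (each advertiser in turn takes its best remaining slot) gives $544, worse by 17.
Checked against all permutations: $561 is optimal.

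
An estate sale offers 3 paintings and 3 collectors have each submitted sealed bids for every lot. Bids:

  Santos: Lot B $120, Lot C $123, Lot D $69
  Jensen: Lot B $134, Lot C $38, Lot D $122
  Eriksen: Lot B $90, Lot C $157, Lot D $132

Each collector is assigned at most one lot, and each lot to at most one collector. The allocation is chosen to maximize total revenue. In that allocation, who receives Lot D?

Jensen receives Lot D.

Treat this as an assignment problem: match each collector to one lot.
Optimal: Santos→Lot B ($120), Jensen→Lot D ($122), Eriksen→Lot C ($157) — total 120+122+157 = $399.
Column-greedy (each lot in turn goes to its best remaining collector) gives $360, worse by 39.
Every other assignment is strictly worse.
Jensen's own top lot is Lot B ($134), but forcing Jensen→Lot B and reassigning the rest optimally gives only $389 — worse by 10.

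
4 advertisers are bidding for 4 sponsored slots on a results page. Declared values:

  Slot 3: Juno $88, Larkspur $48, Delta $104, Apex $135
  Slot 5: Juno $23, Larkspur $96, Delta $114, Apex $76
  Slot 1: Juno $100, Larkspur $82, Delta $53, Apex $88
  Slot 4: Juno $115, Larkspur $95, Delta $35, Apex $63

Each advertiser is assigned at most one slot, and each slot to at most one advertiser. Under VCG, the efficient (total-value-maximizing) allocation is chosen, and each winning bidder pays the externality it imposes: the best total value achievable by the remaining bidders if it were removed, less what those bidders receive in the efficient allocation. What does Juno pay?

Juno pays $13.

Efficient allocation: Juno→Slot 4 ($115), Larkspur→Slot 1 ($82), Delta→Slot 5 ($114), Apex→Slot 3 ($135); total welfare W = $446.
Juno receives Slot 4 at value $115, so the others get W − 115 = $331.
Without Juno: best allocation of the remaining 3 bidders over all 4 slots is Larkspur→Slot 4 ($95), Delta→Slot 5 ($114), Apex→Slot 3 ($135), total $344.
VCG payment = (others' best without Juno) − (others' welfare with Juno) = 344 − 331 = $13.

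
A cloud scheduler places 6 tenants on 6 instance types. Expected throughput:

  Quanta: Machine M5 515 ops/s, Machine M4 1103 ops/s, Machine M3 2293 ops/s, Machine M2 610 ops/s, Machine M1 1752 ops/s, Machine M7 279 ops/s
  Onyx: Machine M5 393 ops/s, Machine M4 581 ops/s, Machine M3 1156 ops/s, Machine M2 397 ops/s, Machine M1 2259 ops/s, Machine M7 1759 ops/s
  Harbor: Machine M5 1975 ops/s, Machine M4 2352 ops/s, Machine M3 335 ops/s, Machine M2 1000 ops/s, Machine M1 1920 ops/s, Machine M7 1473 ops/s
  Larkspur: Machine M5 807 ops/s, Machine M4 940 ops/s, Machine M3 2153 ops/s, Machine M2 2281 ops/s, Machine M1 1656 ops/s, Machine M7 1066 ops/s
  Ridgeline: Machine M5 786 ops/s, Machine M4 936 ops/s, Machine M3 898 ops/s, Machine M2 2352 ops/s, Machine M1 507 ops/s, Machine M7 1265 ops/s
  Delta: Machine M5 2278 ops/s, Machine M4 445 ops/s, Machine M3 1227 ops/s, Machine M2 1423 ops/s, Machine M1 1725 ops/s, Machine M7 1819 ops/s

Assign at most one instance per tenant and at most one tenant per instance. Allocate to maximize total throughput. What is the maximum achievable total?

Max total: 12728 ops/s

Optimal: Quanta→Machine M3 (2293 ops/s), Onyx→Machine M1 (2259 ops/s), Harbor→Machine M4 (2352 ops/s), Larkspur→Machine M2 (2281 ops/s), Ridgeline→Machine M7 (1265 ops/s), Delta→Machine M5 (2278 ops/s) — total 2293+2259+2352+2281+1265+2278 = 12728 ops/s.
Column-greedy (each instance in turn goes to its best remaining tenant) gives 12600 ops/s, worse by 128.
Next-best assignment: Quanta→Machine M3, Onyx→Machine M7, Harbor→Machine M4, Larkspur→Machine M1, Ridgeline→Machine M2, Delta→Machine M5 = 12690 ops/s.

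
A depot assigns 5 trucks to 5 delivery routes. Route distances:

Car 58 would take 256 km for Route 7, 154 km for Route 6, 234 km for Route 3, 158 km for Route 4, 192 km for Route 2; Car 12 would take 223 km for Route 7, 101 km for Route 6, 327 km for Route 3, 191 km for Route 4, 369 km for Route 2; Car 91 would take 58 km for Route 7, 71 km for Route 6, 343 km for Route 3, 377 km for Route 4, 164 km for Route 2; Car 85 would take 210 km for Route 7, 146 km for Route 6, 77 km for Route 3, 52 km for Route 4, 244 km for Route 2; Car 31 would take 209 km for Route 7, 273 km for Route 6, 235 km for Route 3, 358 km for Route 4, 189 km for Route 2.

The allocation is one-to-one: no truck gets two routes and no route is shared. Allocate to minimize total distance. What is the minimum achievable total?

Min total: 583 km

Optimal: Car 58→Route 4 (158 km), Car 12→Route 6 (101 km), Car 91→Route 7 (58 km), Car 85→Route 3 (77 km), Car 31→Route 2 (189 km) — total 158+101+58+77+189 = 583 km.
Min-entry greedy (repeatedly take the single cheapest remaining cell) gives 634 km, worse by 51.
Next-best assignment: Car 58→Route 3, Car 12→Route 6, Car 91→Route 7, Car 85→Route 4, Car 31→Route 2 = 634 km.
No other one-to-one assignment undercuts 583 km.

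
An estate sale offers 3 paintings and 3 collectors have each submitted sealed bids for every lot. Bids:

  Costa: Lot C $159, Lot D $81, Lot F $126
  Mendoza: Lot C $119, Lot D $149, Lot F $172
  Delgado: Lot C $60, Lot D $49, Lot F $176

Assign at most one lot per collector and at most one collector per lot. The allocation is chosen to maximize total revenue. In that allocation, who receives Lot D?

Optimal: Costa→Lot C ($159), Mendoza→Lot D ($149), Delgado→Lot F ($176) — total 159+149+176 = $484.
Row-greedy (each collector in turn takes its best remaining lot) gives $380, worse by 104.
Mendoza's own top lot is Lot F ($172), but forcing Mendoza→Lot F and reassigning the rest optimally gives only $380 — worse by 104.

Mendoza receives Lot D.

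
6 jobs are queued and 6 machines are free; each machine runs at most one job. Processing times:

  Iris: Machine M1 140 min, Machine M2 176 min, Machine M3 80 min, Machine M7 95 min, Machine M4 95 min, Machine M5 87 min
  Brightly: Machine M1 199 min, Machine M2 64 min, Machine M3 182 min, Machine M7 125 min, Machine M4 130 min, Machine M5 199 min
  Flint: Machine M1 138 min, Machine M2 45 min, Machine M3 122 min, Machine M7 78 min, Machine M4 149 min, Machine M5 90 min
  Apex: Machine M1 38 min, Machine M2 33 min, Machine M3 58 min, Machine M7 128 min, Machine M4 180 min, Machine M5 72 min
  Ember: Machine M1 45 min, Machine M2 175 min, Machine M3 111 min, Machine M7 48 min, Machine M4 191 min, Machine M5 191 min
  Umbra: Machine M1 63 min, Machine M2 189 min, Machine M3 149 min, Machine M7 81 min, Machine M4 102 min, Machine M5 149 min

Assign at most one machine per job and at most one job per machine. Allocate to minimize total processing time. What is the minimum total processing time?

Treat this as an assignment problem: match each job to one machine.
Optimal: Iris→Machine M4 (95 min), Brightly→Machine M2 (64 min), Flint→Machine M5 (90 min), Apex→Machine M3 (58 min), Ember→Machine M7 (48 min), Umbra→Machine M1 (63 min) — total 95+64+90+58+48+63 = 418 min.
Column-greedy (each machine in turn goes to its cheapest remaining job) gives 512 min, worse by 94.

Minimum total: 418 min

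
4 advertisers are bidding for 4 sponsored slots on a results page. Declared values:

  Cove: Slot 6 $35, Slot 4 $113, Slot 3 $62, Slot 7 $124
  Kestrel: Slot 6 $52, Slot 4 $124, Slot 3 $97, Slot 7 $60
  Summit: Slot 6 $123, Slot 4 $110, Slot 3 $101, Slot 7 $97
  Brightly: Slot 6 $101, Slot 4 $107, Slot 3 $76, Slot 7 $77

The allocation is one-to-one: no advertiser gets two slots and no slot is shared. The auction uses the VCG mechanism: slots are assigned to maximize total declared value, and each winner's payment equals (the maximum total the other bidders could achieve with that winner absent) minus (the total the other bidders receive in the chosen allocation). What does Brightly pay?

Efficient allocation: Cove→Slot 7 ($124), Kestrel→Slot 3 ($97), Summit→Slot 6 ($123), Brightly→Slot 4 ($107); total welfare W = $451.
Brightly receives Slot 4 at value $107, so the others get W − 107 = $344.
Without Brightly: best allocation of the remaining 3 bidders over all 4 slots is Cove→Slot 7 ($124), Kestrel→Slot 4 ($124), Summit→Slot 6 ($123), total $371.
VCG payment = (others' best without Brightly) − (others' welfare with Brightly) = 371 − 344 = $27.

Brightly pays $27.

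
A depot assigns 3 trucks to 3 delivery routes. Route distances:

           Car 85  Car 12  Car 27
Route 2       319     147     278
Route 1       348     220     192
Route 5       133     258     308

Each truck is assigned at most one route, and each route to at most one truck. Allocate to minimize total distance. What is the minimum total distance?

Minimum total: 472 km

This is a one-to-one assignment (minimum-cost bipartite matching).
Optimal: Car 85→Route 5 (133 km), Car 12→Route 2 (147 km), Car 27→Route 1 (192 km) — total 133+147+192 = 472 km.
Next-best assignment: Car 85→Route 5, Car 12→Route 1, Car 27→Route 2 = 631 km.
Checked against all permutations: 472 km is optimal.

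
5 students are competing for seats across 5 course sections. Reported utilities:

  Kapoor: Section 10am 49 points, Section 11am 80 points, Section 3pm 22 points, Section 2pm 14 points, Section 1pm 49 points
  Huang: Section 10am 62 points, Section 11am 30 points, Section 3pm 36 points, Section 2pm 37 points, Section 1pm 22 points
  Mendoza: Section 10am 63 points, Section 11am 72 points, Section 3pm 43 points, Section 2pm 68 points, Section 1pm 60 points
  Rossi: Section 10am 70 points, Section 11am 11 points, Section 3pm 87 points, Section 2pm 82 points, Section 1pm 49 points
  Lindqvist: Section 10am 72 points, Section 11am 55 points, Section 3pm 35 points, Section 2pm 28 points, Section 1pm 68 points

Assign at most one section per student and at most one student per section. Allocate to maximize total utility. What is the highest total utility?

Max total: 365 points

Optimal: Kapoor→Section 11am (80 points), Huang→Section 10am (62 points), Mendoza→Section 2pm (68 points), Rossi→Section 3pm (87 points), Lindqvist→Section 1pm (68 points) — total 80+62+68+87+68 = 365 points.
Max-entry greedy (repeatedly take the single best remaining cell) gives 329 points, worse by 36.
Next-best assignment: Kapoor→Section 11am, Huang→Section 2pm, Mendoza→Section 1pm, Rossi→Section 3pm, Lindqvist→Section 10am = 336 points.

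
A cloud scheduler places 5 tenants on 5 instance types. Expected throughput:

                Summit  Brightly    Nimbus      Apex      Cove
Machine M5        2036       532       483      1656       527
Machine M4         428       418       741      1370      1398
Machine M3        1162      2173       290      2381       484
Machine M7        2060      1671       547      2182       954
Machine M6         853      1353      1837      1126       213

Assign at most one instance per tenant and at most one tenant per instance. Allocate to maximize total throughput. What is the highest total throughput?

This is the linear assignment problem.
Optimal: Summit→Machine M5 (2036 ops/s), Brightly→Machine M3 (2173 ops/s), Nimbus→Machine M6 (1837 ops/s), Apex→Machine M7 (2182 ops/s), Cove→Machine M4 (1398 ops/s) — total 2036+2173+1837+2182+1398 = 9626 ops/s.
Row-greedy (each tenant in turn takes its best remaining instance) gives 9124 ops/s, worse by 502.

Maximum total: 9626 ops/s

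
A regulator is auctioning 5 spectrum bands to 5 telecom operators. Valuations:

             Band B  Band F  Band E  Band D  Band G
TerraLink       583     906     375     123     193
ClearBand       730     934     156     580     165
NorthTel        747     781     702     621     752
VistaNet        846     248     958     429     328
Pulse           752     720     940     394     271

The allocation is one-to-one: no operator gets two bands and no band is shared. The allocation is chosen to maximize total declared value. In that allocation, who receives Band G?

Optimal: TerraLink→Band F ($906M), ClearBand→Band D ($580M), NorthTel→Band G ($752M), VistaNet→Band B ($846M), Pulse→Band E ($940M) — total 906+580+752+846+940 = $4024M.
Row-greedy (each operator in turn takes its best remaining band) gives $3740M, worse by 284.
Next-best assignment: TerraLink→Band F, ClearBand→Band D, NorthTel→Band G, VistaNet→Band E, Pulse→Band B = $3948M.
Swapping ClearBand↔NorthTel (ClearBand→Band G $165M, NorthTel→Band D $621M) loses 546.
NorthTel's own top band is Band F ($781M), but forcing NorthTel→Band F and reassigning the rest optimally gives only $3340M — worse by 684.

NorthTel receives Band G.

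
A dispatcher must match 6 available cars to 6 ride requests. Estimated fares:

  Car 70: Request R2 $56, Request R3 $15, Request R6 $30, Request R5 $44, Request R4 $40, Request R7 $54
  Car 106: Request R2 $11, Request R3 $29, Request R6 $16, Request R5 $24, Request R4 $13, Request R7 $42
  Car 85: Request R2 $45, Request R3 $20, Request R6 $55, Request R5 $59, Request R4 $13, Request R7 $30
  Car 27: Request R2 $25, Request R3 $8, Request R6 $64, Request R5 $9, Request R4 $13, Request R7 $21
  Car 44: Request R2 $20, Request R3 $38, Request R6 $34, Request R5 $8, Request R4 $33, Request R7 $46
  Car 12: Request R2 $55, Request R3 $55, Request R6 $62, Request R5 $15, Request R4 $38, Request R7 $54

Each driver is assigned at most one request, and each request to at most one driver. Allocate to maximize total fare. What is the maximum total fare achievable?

Maximum total: $309

Treat this as an assignment problem: match each driver to one request.
Optimal: Car 70→Request R2 ($56), Car 106→Request R7 ($42), Car 85→Request R5 ($59), Car 27→Request R6 ($64), Car 44→Request R4 ($33), Car 12→Request R3 ($55) — total 56+42+59+64+33+55 = $309.
Max-entry greedy (repeatedly take the single best remaining cell) gives $293, worse by 16.
Next-best assignment: Car 70→Request R4, Car 106→Request R7, Car 85→Request R5, Car 27→Request R6, Car 44→Request R3, Car 12→Request R2 = $298.
No other one-to-one assignment exceeds $309.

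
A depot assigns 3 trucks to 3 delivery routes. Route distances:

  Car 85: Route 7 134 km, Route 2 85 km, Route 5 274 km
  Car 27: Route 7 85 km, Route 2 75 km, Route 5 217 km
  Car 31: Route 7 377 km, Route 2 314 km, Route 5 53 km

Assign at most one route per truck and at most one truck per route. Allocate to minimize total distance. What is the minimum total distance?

Minimum total: 223 km

This is the linear assignment problem.
Optimal: Car 85→Route 2 (85 km), Car 27→Route 7 (85 km), Car 31→Route 5 (53 km) — total 85+85+53 = 223 km.
Min-entry greedy (repeatedly take the single cheapest remaining cell) gives 262 km, worse by 39.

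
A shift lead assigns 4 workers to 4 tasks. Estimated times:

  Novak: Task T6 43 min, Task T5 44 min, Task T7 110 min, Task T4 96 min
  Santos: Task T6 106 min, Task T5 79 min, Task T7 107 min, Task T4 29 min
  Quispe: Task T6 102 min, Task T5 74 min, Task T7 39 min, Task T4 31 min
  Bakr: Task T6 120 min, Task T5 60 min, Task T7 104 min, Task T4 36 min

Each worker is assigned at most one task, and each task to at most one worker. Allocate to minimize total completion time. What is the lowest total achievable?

This is a one-to-one assignment (minimum-cost bipartite matching).
Optimal: Novak→Task T6 (43 min), Santos→Task T4 (29 min), Quispe→Task T7 (39 min), Bakr→Task T5 (60 min) — total 43+29+39+60 = 171 min.
Next-best assignment: Novak→Task T6, Santos→Task T5, Quispe→Task T7, Bakr→Task T4 = 197 min.
Every other assignment is strictly worse.

Min total: 171 min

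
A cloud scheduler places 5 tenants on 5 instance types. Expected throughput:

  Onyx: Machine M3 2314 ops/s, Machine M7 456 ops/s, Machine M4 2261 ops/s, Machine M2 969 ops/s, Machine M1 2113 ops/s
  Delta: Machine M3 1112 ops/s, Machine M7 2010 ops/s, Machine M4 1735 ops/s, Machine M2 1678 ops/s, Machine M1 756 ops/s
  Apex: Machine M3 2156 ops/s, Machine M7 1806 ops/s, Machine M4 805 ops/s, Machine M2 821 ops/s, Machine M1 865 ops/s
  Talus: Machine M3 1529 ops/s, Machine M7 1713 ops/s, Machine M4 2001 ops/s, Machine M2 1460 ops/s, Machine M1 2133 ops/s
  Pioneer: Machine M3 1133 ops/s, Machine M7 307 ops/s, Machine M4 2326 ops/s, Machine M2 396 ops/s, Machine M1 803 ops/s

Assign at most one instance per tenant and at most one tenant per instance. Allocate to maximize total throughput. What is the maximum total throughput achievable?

Maximum total: 10257 ops/s

This is the linear assignment problem.
Optimal: Onyx→Machine M3 (2314 ops/s), Delta→Machine M2 (1678 ops/s), Apex→Machine M7 (1806 ops/s), Talus→Machine M1 (2133 ops/s), Pioneer→Machine M4 (2326 ops/s) — total 2314+1678+1806+2133+2326 = 10257 ops/s.
Max-entry greedy (repeatedly take the single best remaining cell) gives 9604 ops/s, worse by 653.
Next-best assignment: Onyx→Machine M1, Delta→Machine M7, Apex→Machine M3, Talus→Machine M2, Pioneer→Machine M4 = 10065 ops/s.
Every other assignment is strictly worse.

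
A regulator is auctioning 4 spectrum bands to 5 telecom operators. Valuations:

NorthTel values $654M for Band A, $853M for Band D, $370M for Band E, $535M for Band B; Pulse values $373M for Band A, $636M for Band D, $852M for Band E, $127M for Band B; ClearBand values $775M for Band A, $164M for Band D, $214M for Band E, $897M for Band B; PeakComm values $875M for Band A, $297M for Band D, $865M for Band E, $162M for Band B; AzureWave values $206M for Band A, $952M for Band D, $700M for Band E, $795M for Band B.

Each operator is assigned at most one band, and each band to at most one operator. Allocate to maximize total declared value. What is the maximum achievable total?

Maximum total: $3576M

This is the linear assignment problem.
Optimal: PeakComm→Band A ($875M), AzureWave→Band D ($952M), Pulse→Band E ($852M), ClearBand→Band B ($897M) — total 875+952+852+897 = $3576M.
Row-greedy (each operator in turn takes its best remaining band) gives $3477M, worse by 99.
Next-best assignment: PeakComm→Band A, NorthTel→Band D, Pulse→Band E, ClearBand→Band B = $3477M.
Checked against all permutations: $3576M is optimal.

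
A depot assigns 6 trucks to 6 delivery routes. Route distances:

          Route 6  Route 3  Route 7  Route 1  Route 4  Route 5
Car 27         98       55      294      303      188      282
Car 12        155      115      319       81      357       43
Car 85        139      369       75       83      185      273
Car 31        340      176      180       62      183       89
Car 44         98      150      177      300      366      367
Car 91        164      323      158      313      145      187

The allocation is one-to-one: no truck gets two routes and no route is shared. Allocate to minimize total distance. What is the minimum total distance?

Optimal: Car 27→Route 3 (55 km), Car 12→Route 5 (43 km), Car 85→Route 7 (75 km), Car 31→Route 1 (62 km), Car 44→Route 6 (98 km), Car 91→Route 4 (145 km) — total 55+43+75+62+98+145 = 478 km.
Next-best assignment: Car 27→Route 3, Car 12→Route 1, Car 85→Route 7, Car 31→Route 5, Car 44→Route 6, Car 91→Route 4 = 543 km.
Swapping Car 12↔Car 27 (Car 12→Route 3 115 km, Car 27→Route 5 282 km) adds 299.

Minimum total: 478 km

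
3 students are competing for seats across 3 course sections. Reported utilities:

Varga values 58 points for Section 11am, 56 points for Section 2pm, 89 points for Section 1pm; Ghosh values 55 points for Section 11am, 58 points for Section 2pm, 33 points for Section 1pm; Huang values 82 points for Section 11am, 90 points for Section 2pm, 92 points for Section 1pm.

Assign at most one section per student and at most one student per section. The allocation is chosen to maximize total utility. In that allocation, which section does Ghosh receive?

Ghosh receives Section 11am.

Optimal: Varga→Section 1pm (89 points), Ghosh→Section 11am (55 points), Huang→Section 2pm (90 points) — total 89+55+90 = 234 points.
Max-entry greedy (repeatedly take the single best remaining cell) gives 208 points, worse by 26.
Next-best assignment: Varga→Section 1pm, Ghosh→Section 2pm, Huang→Section 11am = 229 points.
Swapping Ghosh↔Huang (Ghosh→Section 2pm 58 points, Huang→Section 11am 82 points) loses 5.
Checked against all permutations: 234 points is optimal.
Ghosh's own top section is Section 2pm (58 points), but forcing Ghosh→Section 2pm and reassigning the rest optimally gives only 229 points — worse by 5.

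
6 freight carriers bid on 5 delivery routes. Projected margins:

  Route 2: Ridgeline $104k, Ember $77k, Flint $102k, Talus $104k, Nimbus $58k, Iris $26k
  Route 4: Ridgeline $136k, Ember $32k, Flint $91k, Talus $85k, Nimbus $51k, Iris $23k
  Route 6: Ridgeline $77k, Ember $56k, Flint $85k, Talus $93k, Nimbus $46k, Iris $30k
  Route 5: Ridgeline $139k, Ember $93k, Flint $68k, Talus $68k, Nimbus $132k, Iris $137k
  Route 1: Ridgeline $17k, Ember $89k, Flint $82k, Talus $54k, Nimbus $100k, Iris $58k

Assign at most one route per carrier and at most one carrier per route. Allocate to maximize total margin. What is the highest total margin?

Maximum total: $568k

Optimal: Flint→Route 2 ($102k), Ridgeline→Route 4 ($136k), Talus→Route 6 ($93k), Iris→Route 5 ($137k), Nimbus→Route 1 ($100k) — total 102+136+93+137+100 = $568k.
Column-greedy (each route in turn goes to its best remaining carrier) gives $525k, worse by 43.
Next-best assignment: Talus→Route 2, Ridgeline→Route 4, Flint→Route 6, Iris→Route 5, Nimbus→Route 1 = $562k.
Checked against all permutations: $568k is optimal.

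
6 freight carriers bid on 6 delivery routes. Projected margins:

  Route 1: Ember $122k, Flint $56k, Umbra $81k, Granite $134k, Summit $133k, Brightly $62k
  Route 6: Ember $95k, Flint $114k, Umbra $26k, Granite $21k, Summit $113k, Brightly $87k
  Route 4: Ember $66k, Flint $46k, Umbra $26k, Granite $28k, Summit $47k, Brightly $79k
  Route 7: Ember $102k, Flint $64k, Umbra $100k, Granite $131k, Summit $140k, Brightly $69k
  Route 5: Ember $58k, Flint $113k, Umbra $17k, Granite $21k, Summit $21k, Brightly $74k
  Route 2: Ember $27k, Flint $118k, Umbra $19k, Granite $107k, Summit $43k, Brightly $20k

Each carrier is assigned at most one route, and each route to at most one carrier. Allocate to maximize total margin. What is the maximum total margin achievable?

Optimal: Ember→Route 1 ($122k), Flint→Route 5 ($113k), Umbra→Route 7 ($100k), Granite→Route 2 ($107k), Summit→Route 6 ($113k), Brightly→Route 4 ($79k) — total 122+113+100+107+113+79 = $634k.
Max-entry greedy (repeatedly take the single best remaining cell) gives $583k, worse by 51.
Next-best assignment: Ember→Route 6, Flint→Route 5, Umbra→Route 7, Granite→Route 2, Summit→Route 1, Brightly→Route 4 = $627k.

Maximum total: $634k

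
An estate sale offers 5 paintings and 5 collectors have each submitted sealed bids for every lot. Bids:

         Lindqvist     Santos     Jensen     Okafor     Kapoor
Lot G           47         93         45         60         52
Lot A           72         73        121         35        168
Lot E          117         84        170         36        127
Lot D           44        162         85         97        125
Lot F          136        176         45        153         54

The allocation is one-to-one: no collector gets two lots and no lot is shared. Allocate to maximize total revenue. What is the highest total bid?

Maximum total: $700

Treat this as an assignment problem: match each collector to one lot.
Optimal: Lindqvist→Lot G ($47), Santos→Lot D ($162), Jensen→Lot E ($170), Okafor→Lot F ($153), Kapoor→Lot A ($168) — total 47+162+170+153+168 = $700.
Max-entry greedy (repeatedly take the single best remaining cell) gives $658, worse by 42.
Swapping Jensen↔Kapoor (Jensen→Lot A $121, Kapoor→Lot E $127) loses 90.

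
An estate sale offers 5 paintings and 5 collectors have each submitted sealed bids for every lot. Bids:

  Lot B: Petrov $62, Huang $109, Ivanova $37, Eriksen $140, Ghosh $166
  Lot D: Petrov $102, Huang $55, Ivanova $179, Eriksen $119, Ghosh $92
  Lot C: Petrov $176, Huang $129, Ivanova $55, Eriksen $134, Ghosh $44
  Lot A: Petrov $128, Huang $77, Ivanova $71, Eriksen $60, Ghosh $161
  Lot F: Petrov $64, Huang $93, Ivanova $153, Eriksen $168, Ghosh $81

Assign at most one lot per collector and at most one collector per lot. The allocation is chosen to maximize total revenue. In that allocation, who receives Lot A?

This is a one-to-one assignment (maximum-weight bipartite matching).
Optimal: Petrov→Lot C ($176), Huang→Lot B ($109), Ivanova→Lot D ($179), Eriksen→Lot F ($168), Ghosh→Lot A ($161) — total 176+109+179+168+161 = $793.
Max-entry greedy (repeatedly take the single best remaining cell) gives $766, worse by 27.
Ghosh's own top lot is Lot B ($166), but forcing Ghosh→Lot B and reassigning the rest optimally gives only $770 — worse by 23.

Ghosh receives Lot A.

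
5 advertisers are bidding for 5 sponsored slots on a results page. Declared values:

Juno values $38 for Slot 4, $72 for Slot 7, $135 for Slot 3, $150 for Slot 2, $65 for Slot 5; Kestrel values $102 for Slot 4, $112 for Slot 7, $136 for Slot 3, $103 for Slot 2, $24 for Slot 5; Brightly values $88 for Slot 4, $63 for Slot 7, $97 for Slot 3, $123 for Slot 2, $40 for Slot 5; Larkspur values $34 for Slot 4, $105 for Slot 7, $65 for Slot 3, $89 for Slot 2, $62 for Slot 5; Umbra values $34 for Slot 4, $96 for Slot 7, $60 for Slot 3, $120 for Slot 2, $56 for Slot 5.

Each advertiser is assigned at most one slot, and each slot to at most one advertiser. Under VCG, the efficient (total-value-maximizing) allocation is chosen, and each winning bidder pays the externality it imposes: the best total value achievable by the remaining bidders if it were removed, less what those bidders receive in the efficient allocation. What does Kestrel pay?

Kestrel pays $49.

Efficient allocation: Juno→Slot 2 ($150), Kestrel→Slot 3 ($136), Brightly→Slot 4 ($88), Larkspur→Slot 7 ($105), Umbra→Slot 5 ($56); total welfare W = $535.
Kestrel receives Slot 3 at value $136, so the others get W − 136 = $399.
Without Kestrel: best allocation of the remaining 4 bidders over all 5 slots is Juno→Slot 3 ($135), Brightly→Slot 4 ($88), Larkspur→Slot 7 ($105), Umbra→Slot 2 ($120), total $448.
VCG payment = (others' best without Kestrel) − (others' welfare with Kestrel) = 448 − 399 = $49.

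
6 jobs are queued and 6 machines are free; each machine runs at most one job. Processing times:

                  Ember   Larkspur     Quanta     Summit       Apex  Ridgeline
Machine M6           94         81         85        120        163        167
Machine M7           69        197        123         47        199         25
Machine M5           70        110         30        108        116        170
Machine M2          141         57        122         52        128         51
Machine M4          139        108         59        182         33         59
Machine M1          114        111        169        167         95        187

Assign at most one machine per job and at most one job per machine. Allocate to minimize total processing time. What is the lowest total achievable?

Optimal: Ember→Machine M1 (114 min), Larkspur→Machine M6 (81 min), Quanta→Machine M5 (30 min), Summit→Machine M2 (52 min), Apex→Machine M4 (33 min), Ridgeline→Machine M7 (25 min) — total 114+81+30+52+33+25 = 335 min.
Row-greedy (each job in turn takes its cheapest remaining machine) gives 496 min, worse by 161.
Next-best assignment: Ember→Machine M6, Larkspur→Machine M1, Quanta→Machine M5, Summit→Machine M2, Apex→Machine M4, Ridgeline→Machine M7 = 345 min.

Min total: 335 min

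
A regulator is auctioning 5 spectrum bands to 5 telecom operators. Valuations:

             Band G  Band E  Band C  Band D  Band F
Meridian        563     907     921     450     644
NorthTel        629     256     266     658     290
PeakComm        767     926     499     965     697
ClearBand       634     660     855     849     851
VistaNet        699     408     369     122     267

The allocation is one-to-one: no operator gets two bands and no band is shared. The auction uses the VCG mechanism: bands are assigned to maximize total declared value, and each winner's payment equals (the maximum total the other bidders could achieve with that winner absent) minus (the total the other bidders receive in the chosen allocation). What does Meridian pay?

Meridian pays $4M.

Efficient allocation: Meridian→Band C ($921M), NorthTel→Band D ($658M), PeakComm→Band E ($926M), ClearBand→Band F ($851M), VistaNet→Band G ($699M); total welfare W = $4055M.
Meridian receives Band C at value $921M, so the others get W − 921 = $3134M.
Without Meridian: best allocation of the remaining 4 bidders over all 5 bands is NorthTel→Band D ($658M), PeakComm→Band E ($926M), ClearBand→Band C ($855M), VistaNet→Band G ($699M), total $3138M.
VCG payment = (others' best without Meridian) − (others' welfare with Meridian) = 3138 − 3134 = $4M.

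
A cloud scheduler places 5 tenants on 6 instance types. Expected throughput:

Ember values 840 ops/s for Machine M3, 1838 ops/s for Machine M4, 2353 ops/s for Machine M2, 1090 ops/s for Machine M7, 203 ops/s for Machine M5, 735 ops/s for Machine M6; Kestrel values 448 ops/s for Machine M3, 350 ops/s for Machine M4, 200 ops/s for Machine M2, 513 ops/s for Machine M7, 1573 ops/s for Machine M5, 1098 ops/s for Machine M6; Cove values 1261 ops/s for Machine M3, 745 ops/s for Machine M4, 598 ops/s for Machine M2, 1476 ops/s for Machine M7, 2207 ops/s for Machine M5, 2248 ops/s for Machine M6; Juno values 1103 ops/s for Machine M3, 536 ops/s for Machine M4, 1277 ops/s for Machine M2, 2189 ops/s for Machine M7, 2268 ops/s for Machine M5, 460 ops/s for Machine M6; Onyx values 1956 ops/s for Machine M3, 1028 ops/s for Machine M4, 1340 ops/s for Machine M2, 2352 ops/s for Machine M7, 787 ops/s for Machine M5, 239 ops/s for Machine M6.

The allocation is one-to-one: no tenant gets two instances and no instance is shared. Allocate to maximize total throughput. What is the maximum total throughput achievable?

Maximum total: 10319 ops/s

Optimal: Ember→Machine M2 (2353 ops/s), Kestrel→Machine M5 (1573 ops/s), Cove→Machine M6 (2248 ops/s), Juno→Machine M7 (2189 ops/s), Onyx→Machine M3 (1956 ops/s) — total 2353+1573+2248+2189+1956 = 10319 ops/s.
Column-greedy (each instance in turn goes to its best remaining tenant) gives 8120 ops/s, worse by 2199.
Next-best assignment: Ember→Machine M4, Kestrel→Machine M5, Cove→Machine M6, Juno→Machine M7, Onyx→Machine M3 = 9804 ops/s.
Checked against all permutations: 10319 ops/s is optimal.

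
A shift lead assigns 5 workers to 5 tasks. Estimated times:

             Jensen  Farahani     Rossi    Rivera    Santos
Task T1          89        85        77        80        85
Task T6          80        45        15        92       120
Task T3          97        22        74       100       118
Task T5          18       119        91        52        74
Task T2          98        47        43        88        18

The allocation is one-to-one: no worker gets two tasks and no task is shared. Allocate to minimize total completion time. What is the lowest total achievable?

Optimal: Jensen→Task T5 (18 min), Farahani→Task T3 (22 min), Rossi→Task T6 (15 min), Rivera→Task T1 (80 min), Santos→Task T2 (18 min) — total 18+22+15+80+18 = 153 min.
Column-greedy (each task in turn goes to its cheapest remaining worker) gives 289 min, worse by 136.
Next-best assignment: Jensen→Task T1, Farahani→Task T3, Rossi→Task T6, Rivera→Task T5, Santos→Task T2 = 196 min.

Min total: 153 min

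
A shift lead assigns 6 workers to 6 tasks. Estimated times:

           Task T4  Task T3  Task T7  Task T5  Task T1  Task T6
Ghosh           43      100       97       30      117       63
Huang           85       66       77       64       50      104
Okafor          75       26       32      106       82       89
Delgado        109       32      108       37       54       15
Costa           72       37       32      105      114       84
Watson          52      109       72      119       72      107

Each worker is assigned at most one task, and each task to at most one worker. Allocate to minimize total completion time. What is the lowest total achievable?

Min total: 205 min

This is the linear assignment problem.
Optimal: Ghosh→Task T5 (30 min), Huang→Task T1 (50 min), Okafor→Task T3 (26 min), Delgado→Task T6 (15 min), Costa→Task T7 (32 min), Watson→Task T4 (52 min) — total 30+50+26+15+32+52 = 205 min.
Column-greedy (each task in turn goes to its cheapest remaining worker) gives 295 min, worse by 90.
Checked against all permutations: 205 min is optimal.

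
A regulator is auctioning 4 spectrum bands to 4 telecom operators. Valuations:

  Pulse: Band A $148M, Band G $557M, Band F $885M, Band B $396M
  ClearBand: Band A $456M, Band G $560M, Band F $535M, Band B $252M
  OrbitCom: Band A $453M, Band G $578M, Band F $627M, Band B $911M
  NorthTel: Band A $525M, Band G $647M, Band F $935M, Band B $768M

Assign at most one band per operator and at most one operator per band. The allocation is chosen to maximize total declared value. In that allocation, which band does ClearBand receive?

ClearBand receives Band A.

Optimal: Pulse→Band F ($885M), ClearBand→Band A ($456M), OrbitCom→Band B ($911M), NorthTel→Band G ($647M) — total 885+456+911+647 = $2899M.
Row-greedy (each operator in turn takes its best remaining band) gives $2881M, worse by 18.
Next-best assignment: Pulse→Band F, ClearBand→Band G, OrbitCom→Band B, NorthTel→Band A = $2881M.
Swapping Pulse↔OrbitCom (Pulse→Band B $396M, OrbitCom→Band F $627M) loses 773.
Checked against all permutations: $2899M is optimal.
ClearBand's own top band is Band G ($560M), but forcing ClearBand→Band G and reassigning the rest optimally gives only $2881M — worse by 18.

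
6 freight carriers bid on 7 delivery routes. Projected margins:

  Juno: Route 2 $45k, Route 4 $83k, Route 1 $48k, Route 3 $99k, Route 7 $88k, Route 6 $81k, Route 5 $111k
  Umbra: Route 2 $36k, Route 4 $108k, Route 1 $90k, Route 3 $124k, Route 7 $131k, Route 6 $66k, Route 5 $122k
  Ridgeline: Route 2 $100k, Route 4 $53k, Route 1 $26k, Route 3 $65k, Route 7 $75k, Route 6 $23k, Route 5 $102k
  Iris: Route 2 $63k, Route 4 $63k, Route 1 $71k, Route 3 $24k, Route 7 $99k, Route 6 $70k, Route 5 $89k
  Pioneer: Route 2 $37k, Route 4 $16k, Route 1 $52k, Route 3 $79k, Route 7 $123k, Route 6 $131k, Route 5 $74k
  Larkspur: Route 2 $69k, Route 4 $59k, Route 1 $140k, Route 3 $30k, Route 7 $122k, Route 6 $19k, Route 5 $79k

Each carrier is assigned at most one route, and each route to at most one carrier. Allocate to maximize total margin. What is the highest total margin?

Optimal: Juno→Route 5 ($111k), Umbra→Route 3 ($124k), Ridgeline→Route 2 ($100k), Iris→Route 7 ($99k), Pioneer→Route 6 ($131k), Larkspur→Route 1 ($140k) — total 111+124+100+99+131+140 = $705k.
Max-entry greedy (repeatedly take the single best remaining cell) gives $676k, worse by 29.
Next-best assignment: Juno→Route 3, Umbra→Route 5, Ridgeline→Route 2, Iris→Route 7, Pioneer→Route 6, Larkspur→Route 1 = $691k.
Every other assignment is strictly worse.

Max total: $705k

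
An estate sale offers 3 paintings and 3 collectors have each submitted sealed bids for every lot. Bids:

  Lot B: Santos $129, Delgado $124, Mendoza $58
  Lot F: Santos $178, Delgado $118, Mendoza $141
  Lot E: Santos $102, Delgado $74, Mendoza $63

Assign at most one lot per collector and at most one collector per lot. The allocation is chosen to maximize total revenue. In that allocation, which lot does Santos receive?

Santos receives Lot E.

Optimal: Santos→Lot E ($102), Delgado→Lot B ($124), Mendoza→Lot F ($141) — total 102+124+141 = $367.
Column-greedy (each lot in turn goes to its best remaining collector) gives $344, worse by 23.
Next-best assignment: Santos→Lot F, Delgado→Lot B, Mendoza→Lot E = $365.
Every other assignment is strictly worse.
Santos's own top lot is Lot F ($178), but forcing Santos→Lot F and reassigning the rest optimally gives only $365 — worse by 2.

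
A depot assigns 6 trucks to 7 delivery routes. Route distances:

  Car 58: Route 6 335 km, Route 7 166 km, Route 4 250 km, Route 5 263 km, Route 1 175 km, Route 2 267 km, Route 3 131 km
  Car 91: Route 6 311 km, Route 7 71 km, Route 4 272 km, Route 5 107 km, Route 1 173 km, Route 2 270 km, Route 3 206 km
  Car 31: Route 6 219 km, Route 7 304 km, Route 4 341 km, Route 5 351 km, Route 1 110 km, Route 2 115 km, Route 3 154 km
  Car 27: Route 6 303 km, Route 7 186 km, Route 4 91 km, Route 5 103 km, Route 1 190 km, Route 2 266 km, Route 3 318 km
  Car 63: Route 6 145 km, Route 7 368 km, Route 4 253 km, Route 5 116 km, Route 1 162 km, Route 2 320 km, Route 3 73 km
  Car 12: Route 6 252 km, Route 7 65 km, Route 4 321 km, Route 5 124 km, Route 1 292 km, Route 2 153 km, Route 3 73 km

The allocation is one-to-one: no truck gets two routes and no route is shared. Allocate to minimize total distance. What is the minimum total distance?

Optimal: Car 58→Route 1 (175 km), Car 91→Route 5 (107 km), Car 31→Route 2 (115 km), Car 27→Route 4 (91 km), Car 63→Route 3 (73 km), Car 12→Route 7 (65 km) — total 175+107+115+91+73+65 = 626 km.
Column-greedy (each route in turn goes to its cheapest remaining truck) gives 785 km, worse by 159.
Swapping Car 58↔Car 27 (Car 58→Route 4 250 km, Car 27→Route 1 190 km) adds 174.

Min total: 626 km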